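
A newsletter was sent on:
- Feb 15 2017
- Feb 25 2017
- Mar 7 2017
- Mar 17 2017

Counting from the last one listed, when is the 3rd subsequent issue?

Apr 16 2017

Every event comes 10 days after the last (10, 10, 10).
Mar 17 2017 + 10 days = Mar 27 2017.
Mar 27 2017 + 10 days = Apr 6 2017.
Apr 6 2017 + 10 days = Apr 16 2017.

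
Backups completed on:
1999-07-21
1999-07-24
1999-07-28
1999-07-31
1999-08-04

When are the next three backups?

The gap pattern 3, 4, 3, 4 repeats every 2 events.
These are the Wednesdays and Saturdays of each week.
The following Saturday is 1999-08-07.
The following Wednesday is 1999-08-11.
Next Saturday: 1999-08-14.

1999-08-07, 1999-08-11, 1999-08-14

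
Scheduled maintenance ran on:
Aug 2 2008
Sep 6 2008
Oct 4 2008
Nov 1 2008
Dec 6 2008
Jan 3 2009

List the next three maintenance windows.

All dates are Saturdays, 35, 28, 28, 35, 28 days apart.
Specifically, the 1st Saturday of each month.
February 2009 — 1st Saturday is Feb 7 2009.
1st Saturday of March 2009: Mar 7 2009.
April 2009 — 1st Saturday is Apr 4 2009.

Feb 7 2009, Mar 7 2009, Apr 4 2009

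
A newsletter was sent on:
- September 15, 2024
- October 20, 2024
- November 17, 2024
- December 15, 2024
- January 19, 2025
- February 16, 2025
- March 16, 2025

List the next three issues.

These are Sundays at 28- or 35-day spacing (35, 28, 28, 35, 28, 28).
The pattern: 3rd Sunday of the month.
April 2025 — 3rd Sunday is April 20, 2025.
May 2025 — 3rd Sunday is May 18, 2025.
June 2025 — 3rd Sunday is June 15, 2025.

April 20, 2025; May 18, 2025; June 15, 2025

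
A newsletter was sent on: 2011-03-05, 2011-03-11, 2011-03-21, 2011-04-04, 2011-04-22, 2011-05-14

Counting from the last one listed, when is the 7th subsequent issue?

2012-02-04

The spacing grows by 4 each time: 6, 10, 14, 18, 22 days.
Next gap: 26 days. 2011-05-14 + 26 days = 2011-06-09.
Next gap: 30 days. 2011-06-09 + 30 days = 2011-07-09.
Next gap: 34 days. 2011-07-09 + 34 days = 2011-08-12.
Next gap: 38 days. 2011-08-12 + 38 days = 2011-09-19.
Next gap: 42 days. 2011-09-19 + 42 days = 2011-10-31.
Next gap: 46 days. 2011-10-31 + 46 days = 2011-12-16.
Next gap: 50 days. 2011-12-16 + 50 days = 2012-02-04.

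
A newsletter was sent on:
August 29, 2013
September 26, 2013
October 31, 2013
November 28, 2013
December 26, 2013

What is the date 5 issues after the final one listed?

May 29, 2014

All Thursdays; the gaps (28, 35, 28, 28) vary with month length.
This is the last Thursday of each month.
Last Thursday of January 2014: January 30, 2014.
Last Thursday of February 2014: February 27, 2014.
Last Thursday of March 2014: March 27, 2014.
April 2014 ends with Thursday April 24, 2014.
Last Thursday of May 2014: May 29, 2014.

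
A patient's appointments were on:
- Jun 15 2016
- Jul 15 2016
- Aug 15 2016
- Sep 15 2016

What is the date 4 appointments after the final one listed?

Gaps: 30, 31, 31 days — not constant. Every event is on the 15th of the month.
Pattern: the 15th of each month.
October 2016: Oct 15 2016.
Next: November 2016 → Nov 15 2016.
December 2016: Dec 15 2016.
January 2017: Jan 15 2017.

Jan 15 2017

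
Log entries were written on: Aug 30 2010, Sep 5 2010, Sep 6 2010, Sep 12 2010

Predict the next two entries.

Sep 13 2010, Sep 19 2010

Gaps: 6, 1, 6 days — not constant, but cyclic with period 2.
The events fall on every Monday and Sunday.
The following Monday is Sep 13 2010.
The following Sunday is Sep 19 2010.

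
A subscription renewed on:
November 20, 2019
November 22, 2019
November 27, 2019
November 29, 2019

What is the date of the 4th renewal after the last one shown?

December 13, 2019

Gaps: 2, 5, 2 days — not constant, but cyclic with period 2.
The events fall on every Wednesday and Friday.
Next Wednesday: December 4, 2019.
The following Friday is December 6, 2019.
The following Wednesday is December 11, 2019.
The following Friday is December 13, 2019.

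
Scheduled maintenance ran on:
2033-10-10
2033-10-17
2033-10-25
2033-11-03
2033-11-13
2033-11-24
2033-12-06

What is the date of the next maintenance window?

2033-12-19

The spacing grows by 1 each time: 7, 8, 9, 10, 11, 12 days.
Next gap: 13 days. 2033-12-06 + 13 days = 2033-12-19.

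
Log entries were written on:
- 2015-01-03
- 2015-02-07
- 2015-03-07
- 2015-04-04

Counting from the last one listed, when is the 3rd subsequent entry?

All dates are Saturdays, 35, 28, 28 days apart.
Specifically, the 1st Saturday of each month.
1st Saturday of May 2015: 2015-05-02.
1st Saturday of June 2015: 2015-06-06.
1st Saturday of July 2015: 2015-07-04.

2015-07-04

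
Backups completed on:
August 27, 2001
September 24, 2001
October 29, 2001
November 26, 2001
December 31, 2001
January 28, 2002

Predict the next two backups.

These are Mondays with 28, 35, 28, 35, 28-day gaps.
Each is the final Monday of its month — October 29, 2001 is past the 28th, so '4th Monday' doesn't fit.
Last Monday of February 2002: February 25, 2002.
March 2002 ends with Monday March 25, 2002.

February 25, 2002; March 25, 2002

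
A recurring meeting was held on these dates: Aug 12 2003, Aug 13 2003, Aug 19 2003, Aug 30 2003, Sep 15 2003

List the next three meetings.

Gaps: 1, 6, 11, 16 days — each gap is 5 larger than the previous one.
Next gap: 21 days. Sep 15 2003 + 21 days = Oct 6 2003.
Next gap: 26 days. Oct 6 2003 + 26 days = Nov 1 2003.
Next gap: 31 days. Nov 1 2003 + 31 days = Dec 2 2003.

Oct 6 2003, Nov 1 2003, Dec 2 2003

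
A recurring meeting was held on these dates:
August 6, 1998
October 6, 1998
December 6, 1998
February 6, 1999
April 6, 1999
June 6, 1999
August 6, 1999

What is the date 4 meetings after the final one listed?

April 6, 2000

Each date is the 6th; the gaps (61, 61, 62, 59, 61, 61) track the month lengths.
The rule is the 6th of every 2 months.
Next: October 1999 → October 6, 1999.
December 1999: December 6, 1999.
Next: February 2000 → February 6, 2000.
April 2000: April 6, 2000.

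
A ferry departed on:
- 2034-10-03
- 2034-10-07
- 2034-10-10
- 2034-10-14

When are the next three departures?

2034-10-17, 2034-10-21, 2034-10-24

The gap pattern 4, 3, 4 repeats every 2 events.
These are the Tuesdays and Saturdays of each week.
The following Tuesday is 2034-10-17.
The following Saturday is 2034-10-21.
Next Tuesday: 2034-10-24.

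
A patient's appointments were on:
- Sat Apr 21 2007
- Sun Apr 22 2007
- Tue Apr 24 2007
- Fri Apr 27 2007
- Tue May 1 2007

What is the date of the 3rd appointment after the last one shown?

Sat May 19 2007

Intervals are 1, 2, 3, 4 days — an arithmetic progression with common difference 1.
Next gap: 5 days. Tue May 1 2007 + 5 days = Sun May 6 2007.
Next gap: 6 days. Sun May 6 2007 + 6 days = Sat May 12 2007.
Next gap: 7 days. Sat May 12 2007 + 7 days = Sat May 19 2007.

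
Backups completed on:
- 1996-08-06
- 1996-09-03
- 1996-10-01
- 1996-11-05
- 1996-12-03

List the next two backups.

1997-01-07, 1997-02-04

Gaps: 28, 28, 35, 28 days — a mix of 28 and 35. Every date is a Tuesday.
Each is the 1st Tuesday of its month.
1st Tuesday of January 1997: 1997-01-07.
February 1997 — 1st Tuesday is 1997-02-04.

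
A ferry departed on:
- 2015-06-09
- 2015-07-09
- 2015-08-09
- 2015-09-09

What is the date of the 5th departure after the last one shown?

2016-02-09

Each date is the 9th; the gaps (30, 31, 31) track the month lengths.
The rule is the 9th of each month.
October 2015: 2015-10-09.
November 2015: 2015-11-09.
Next: December 2015 → 2015-12-09.
January 2016: 2016-01-09.
February 2016: 2016-02-09.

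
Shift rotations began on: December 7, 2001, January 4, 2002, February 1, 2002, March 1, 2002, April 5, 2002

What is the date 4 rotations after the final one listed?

All dates are Fridays, 28, 28, 28, 35 days apart.
Specifically, the 1st Friday of each month.
May 2002 — 1st Friday is May 3, 2002.
June 2002 — 1st Friday is June 7, 2002.
July 2002 — 1st Friday is July 5, 2002.
1st Friday of August 2002: August 2, 2002.

August 2, 2002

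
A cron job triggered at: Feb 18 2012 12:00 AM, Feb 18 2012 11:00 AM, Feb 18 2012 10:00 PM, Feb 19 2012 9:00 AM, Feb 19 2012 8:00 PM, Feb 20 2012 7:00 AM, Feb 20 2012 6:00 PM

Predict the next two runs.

Feb 21 2012 5:00 AM, Feb 21 2012 4:00 PM

Gaps: 11, 11, 11, 11, 11, 11 hours — each event is 11 hours after the previous one.
Feb 20 2012 6:00 PM + 11 h = Feb 21 2012 5:00 AM.
Feb 21 2012 5:00 AM + 11 h = Feb 21 2012 4:00 PM.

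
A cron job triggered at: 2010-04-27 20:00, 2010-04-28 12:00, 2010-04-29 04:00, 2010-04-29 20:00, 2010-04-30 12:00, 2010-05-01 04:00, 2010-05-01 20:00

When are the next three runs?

Gaps: 16, 16, 16, 16, 16, 16 hours — each event is 16 hours after the previous one.
2010-05-01 20:00 + 16 h = 2010-05-02 12:00.
2010-05-02 12:00 + 16 h = 2010-05-03 04:00.
2010-05-03 04:00 + 16 h = 2010-05-03 20:00.

2010-05-02 12:00, 2010-05-03 04:00, 2010-05-03 20:00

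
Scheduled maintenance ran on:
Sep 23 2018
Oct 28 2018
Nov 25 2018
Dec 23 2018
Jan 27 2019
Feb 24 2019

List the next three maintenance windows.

Mar 24 2019, Apr 28 2019, May 26 2019

Gaps: 35, 28, 28, 35, 28 days — a mix of 28 and 35. Every date is a Sunday.
Each is the 4th Sunday of its month.
4th Sunday of March 2019: Mar 24 2019.
4th Sunday of April 2019: Apr 28 2019.
May 2019 — 4th Sunday is May 26 2019.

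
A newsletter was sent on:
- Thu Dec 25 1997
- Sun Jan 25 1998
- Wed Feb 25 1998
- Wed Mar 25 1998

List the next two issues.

Sat Apr 25 1998, Mon May 25 1998

Each date is the 25th; the gaps (31, 31, 28) track the month lengths.
The rule is the 25th of each month.
Next: April 1998 → Sat Apr 25 1998.
Next: May 1998 → Mon May 25 1998.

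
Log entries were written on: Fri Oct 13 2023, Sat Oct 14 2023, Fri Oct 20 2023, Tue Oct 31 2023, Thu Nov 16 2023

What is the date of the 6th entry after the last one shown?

Tue Jun 4 2024

Intervals are 1, 6, 11, 16 days — an arithmetic progression with common difference 5.
Next gap: 21 days. Thu Nov 16 2023 + 21 days = Thu Dec 7 2023.
Next gap: 26 days. Thu Dec 7 2023 + 26 days = Tue Jan 2 2024.
Next gap: 31 days. Tue Jan 2 2024 + 31 days = Fri Feb 2 2024.
Next gap: 36 days. Fri Feb 2 2024 + 36 days = Sat Mar 9 2024.
Next gap: 41 days. Sat Mar 9 2024 + 41 days = Fri Apr 19 2024.
Next gap: 46 days. Fri Apr 19 2024 + 46 days = Tue Jun 4 2024.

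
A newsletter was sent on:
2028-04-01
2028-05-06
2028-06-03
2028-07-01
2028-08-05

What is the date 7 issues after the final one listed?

Gaps: 35, 28, 28, 35 days — a mix of 28 and 35. Every date is a Saturday.
Each is the 1st Saturday of its month.
September 2028 — 1st Saturday is 2028-09-02.
1st Saturday of October 2028: 2028-10-07.
November 2028 — 1st Saturday is 2028-11-04.
1st Saturday of December 2028: 2028-12-02.
January 2029 — 1st Saturday is 2029-01-06.
1st Saturday of February 2029: 2029-02-03.
March 2029 — 1st Saturday is 2029-03-03.

2029-03-03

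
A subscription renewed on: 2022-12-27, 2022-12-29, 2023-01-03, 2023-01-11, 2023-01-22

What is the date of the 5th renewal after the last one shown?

2023-05-02

Gaps: 2, 5, 8, 11 days — each gap is 3 larger than the previous one.
Next gap: 14 days. 2023-01-22 + 14 days = 2023-02-05.
Next gap: 17 days. 2023-02-05 + 17 days = 2023-02-22.
Next gap: 20 days. 2023-02-22 + 20 days = 2023-03-14.
Next gap: 23 days. 2023-03-14 + 23 days = 2023-04-06.
Next gap: 26 days. 2023-04-06 + 26 days = 2023-05-02.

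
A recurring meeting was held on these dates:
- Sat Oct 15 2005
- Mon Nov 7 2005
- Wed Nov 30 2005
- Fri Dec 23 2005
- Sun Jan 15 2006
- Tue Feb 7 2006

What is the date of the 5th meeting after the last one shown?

The spacing is 23, 23, 23, 23, 23 days — always 23 days.
Tue Feb 7 2006 + 23 days = Thu Mar 2 2006.
Thu Mar 2 2006 + 23 days = Sat Mar 25 2006.
Sat Mar 25 2006 + 23 days = Mon Apr 17 2006.
Mon Apr 17 2006 + 23 days = Wed May 10 2006.
Wed May 10 2006 + 23 days = Fri Jun 2 2006.

Fri Jun 2 2006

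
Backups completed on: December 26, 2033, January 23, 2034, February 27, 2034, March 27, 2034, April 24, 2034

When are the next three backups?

May 22, 2034; June 26, 2034; July 24, 2034

These are Mondays at 28- or 35-day spacing (28, 35, 28, 28).
The pattern: 4th Monday of the month.
May 2034 — 4th Monday is May 22, 2034.
4th Monday of June 2034: June 26, 2034.
4th Monday of July 2034: July 24, 2034.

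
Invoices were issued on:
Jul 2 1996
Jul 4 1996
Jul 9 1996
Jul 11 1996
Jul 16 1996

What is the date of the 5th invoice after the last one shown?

Every event lands on a Tuesday or Thursday (gaps cycle 2, 5, 2, 5).
So the schedule is: every Tuesday and Thursday.
Next Thursday: Jul 18 1996.
The following Tuesday is Jul 23 1996.
The following Thursday is Jul 25 1996.
Next Tuesday: Jul 30 1996.
The following Thursday is Aug 1 1996.

Aug 1 1996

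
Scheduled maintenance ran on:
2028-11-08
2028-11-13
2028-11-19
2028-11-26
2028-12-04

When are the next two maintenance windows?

Gaps: 5, 6, 7, 8 days — each gap is 1 larger than the previous one.
Next gap: 9 days. 2028-12-04 + 9 days = 2028-12-13.
Next gap: 10 days. 2028-12-13 + 10 days = 2028-12-23.

2028-12-13, 2028-12-23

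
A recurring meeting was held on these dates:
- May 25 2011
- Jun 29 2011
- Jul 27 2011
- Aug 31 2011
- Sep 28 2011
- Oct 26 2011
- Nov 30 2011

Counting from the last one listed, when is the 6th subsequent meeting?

All Wednesdays; the gaps (35, 28, 35, 28, 28, 35) vary with month length.
This is the last Wednesday of each month.
December 2011 ends with Wednesday Dec 28 2011.
Last Wednesday of January 2012: Jan 25 2012.
February 2012 ends with Wednesday Feb 29 2012.
Last Wednesday of March 2012: Mar 28 2012.
April 2012 ends with Wednesday Apr 25 2012.
Last Wednesday of May 2012: May 30 2012.

May 30 2012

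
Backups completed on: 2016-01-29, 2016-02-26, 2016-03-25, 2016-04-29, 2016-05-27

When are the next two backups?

2016-06-24, 2016-07-29

These are Fridays with 28, 28, 35, 28-day gaps.
Each is the final Friday of its month — 2016-01-29 is past the 28th, so '4th Friday' doesn't fit.
June 2016 ends with Friday 2016-06-24.
July 2016 ends with Friday 2016-07-29.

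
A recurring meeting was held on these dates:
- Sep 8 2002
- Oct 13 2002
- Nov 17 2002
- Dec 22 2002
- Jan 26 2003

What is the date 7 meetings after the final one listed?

Every event comes 35 days after the last (35, 35, 35, 35).
Jan 26 2003 + 35 days = Mar 2 2003.
Mar 2 2003 + 35 days = Apr 6 2003.
Apr 6 2003 + 35 days = May 11 2003.
May 11 2003 + 35 days = Jun 15 2003.
Jun 15 2003 + 35 days = Jul 20 2003.
Jul 20 2003 + 35 days = Aug 24 2003.
Aug 24 2003 + 35 days = Sep 28 2003.

Sep 28 2003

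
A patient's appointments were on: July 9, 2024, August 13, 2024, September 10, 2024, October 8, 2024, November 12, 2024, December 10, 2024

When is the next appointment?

January 14, 2025

Gaps: 35, 28, 28, 35, 28 days — a mix of 28 and 35. Every date is a Tuesday.
Each is the 2nd Tuesday of its month.
2nd Tuesday of January 2025: January 14, 2025.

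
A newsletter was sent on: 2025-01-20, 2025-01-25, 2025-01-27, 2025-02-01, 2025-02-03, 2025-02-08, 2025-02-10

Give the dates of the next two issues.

2025-02-15, 2025-02-17

Gaps: 5, 2, 5, 2, 5, 2 days — not constant, but cyclic with period 2.
The events fall on every Monday and Saturday.
The following Saturday is 2025-02-15.
The following Monday is 2025-02-17.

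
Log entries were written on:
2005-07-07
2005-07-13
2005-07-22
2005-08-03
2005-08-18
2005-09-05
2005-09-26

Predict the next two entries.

Intervals are 6, 9, 12, 15, 18, 21 days — an arithmetic progression with common difference 3.
Next gap: 24 days. 2005-09-26 + 24 days = 2005-10-20.
Next gap: 27 days. 2005-10-20 + 27 days = 2005-11-16.

2005-10-20, 2005-11-16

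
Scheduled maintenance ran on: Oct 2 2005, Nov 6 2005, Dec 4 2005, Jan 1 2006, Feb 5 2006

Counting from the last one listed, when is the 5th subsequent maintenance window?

All dates are Sundays, 35, 28, 28, 35 days apart.
Specifically, the 1st Sunday of each month.
1st Sunday of March 2006: Mar 5 2006.
1st Sunday of April 2006: Apr 2 2006.
May 2006 — 1st Sunday is May 7 2006.
June 2006 — 1st Sunday is Jun 4 2006.
1st Sunday of July 2006: Jul 2 2006.

Jul 2 2006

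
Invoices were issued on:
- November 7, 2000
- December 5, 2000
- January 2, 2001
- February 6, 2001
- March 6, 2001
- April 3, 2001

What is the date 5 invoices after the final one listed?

These are Tuesdays at 28- or 35-day spacing (28, 28, 35, 28, 28).
The pattern: 1st Tuesday of the month.
May 2001 — 1st Tuesday is May 1, 2001.
June 2001 — 1st Tuesday is June 5, 2001.
July 2001 — 1st Tuesday is July 3, 2001.
1st Tuesday of August 2001: August 7, 2001.
September 2001 — 1st Tuesday is September 4, 2001.

September 4, 2001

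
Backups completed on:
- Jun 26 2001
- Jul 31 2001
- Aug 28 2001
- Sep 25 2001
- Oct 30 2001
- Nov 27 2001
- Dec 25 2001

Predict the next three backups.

All Tuesdays; the gaps (35, 28, 28, 35, 28, 28) vary with month length.
This is the last Tuesday of each month.
January 2002 ends with Tuesday Jan 29 2002.
February 2002 ends with Tuesday Feb 26 2002.
Last Tuesday of March 2002: Mar 26 2002.

Jan 29 2002, Feb 26 2002, Mar 26 2002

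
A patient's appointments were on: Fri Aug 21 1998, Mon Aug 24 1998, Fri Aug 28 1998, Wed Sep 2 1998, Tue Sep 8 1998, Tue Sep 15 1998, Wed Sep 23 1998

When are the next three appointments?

The spacing grows by 1 each time: 3, 4, 5, 6, 7, 8 days.
Next gap: 9 days. Wed Sep 23 1998 + 9 days = Fri Oct 2 1998.
Next gap: 10 days. Fri Oct 2 1998 + 10 days = Mon Oct 12 1998.
Next gap: 11 days. Mon Oct 12 1998 + 11 days = Fri Oct 23 1998.

Fri Oct 2 1998, Mon Oct 12 1998, Fri Oct 23 1998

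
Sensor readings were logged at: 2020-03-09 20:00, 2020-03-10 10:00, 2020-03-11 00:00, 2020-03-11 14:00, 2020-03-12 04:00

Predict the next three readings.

2020-03-12 18:00, 2020-03-13 08:00, 2020-03-13 22:00

Spacing: 14, 14, 14, 14 h — constant 14 h.
2020-03-12 04:00 + 14 h = 2020-03-12 18:00.
2020-03-12 18:00 + 14 h = 2020-03-13 08:00.
2020-03-13 08:00 + 14 h = 2020-03-13 22:00.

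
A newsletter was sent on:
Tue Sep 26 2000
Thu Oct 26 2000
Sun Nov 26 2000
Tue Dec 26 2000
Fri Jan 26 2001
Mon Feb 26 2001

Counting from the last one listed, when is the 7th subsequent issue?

Wed Sep 26 2001

Each date is the 26th; the gaps (30, 31, 30, 31, 31) track the month lengths.
The rule is the 26th of each month.
March 2001: Mon Mar 26 2001.
Next: April 2001 → Thu Apr 26 2001.
Next: May 2001 → Sat May 26 2001.
Next: June 2001 → Tue Jun 26 2001.
July 2001: Thu Jul 26 2001.
August 2001: Sun Aug 26 2001.
Next: September 2001 → Wed Sep 26 2001.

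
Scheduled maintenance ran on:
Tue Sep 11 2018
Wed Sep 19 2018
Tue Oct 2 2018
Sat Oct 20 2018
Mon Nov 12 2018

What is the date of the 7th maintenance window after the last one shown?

Mon Sep 9 2019

The spacing grows by 5 each time: 8, 13, 18, 23 days.
Next gap: 28 days. Mon Nov 12 2018 + 28 days = Mon Dec 10 2018.
Next gap: 33 days. Mon Dec 10 2018 + 33 days = Sat Jan 12 2019.
Next gap: 38 days. Sat Jan 12 2019 + 38 days = Tue Feb 19 2019.
Next gap: 43 days. Tue Feb 19 2019 + 43 days = Wed Apr 3 2019.
Next gap: 48 days. Wed Apr 3 2019 + 48 days = Tue May 21 2019.
Next gap: 53 days. Tue May 21 2019 + 53 days = Sat Jul 13 2019.
Next gap: 58 days. Sat Jul 13 2019 + 58 days = Mon Sep 9 2019.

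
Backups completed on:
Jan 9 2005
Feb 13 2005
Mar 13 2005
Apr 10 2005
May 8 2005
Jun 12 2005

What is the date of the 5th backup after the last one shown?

Nov 13 2005

All dates are Sundays, 35, 28, 28, 28, 35 days apart.
Specifically, the 2nd Sunday of each month.
July 2005 — 2nd Sunday is Jul 10 2005.
August 2005 — 2nd Sunday is Aug 14 2005.
September 2005 — 2nd Sunday is Sep 11 2005.
October 2005 — 2nd Sunday is Oct 9 2005.
November 2005 — 2nd Sunday is Nov 13 2005.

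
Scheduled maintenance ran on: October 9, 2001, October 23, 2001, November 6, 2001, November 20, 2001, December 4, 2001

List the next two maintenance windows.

The spacing is 14, 14, 14, 14 days — always 14 days.
December 4, 2001 + 14 days = December 18, 2001.
December 18, 2001 + 14 days = January 1, 2002.

December 18, 2001; January 1, 2002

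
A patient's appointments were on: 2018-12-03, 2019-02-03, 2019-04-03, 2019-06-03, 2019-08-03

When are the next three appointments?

The day-of-month is always 3 (62, 59, 61, 61 days between events).
So this recurs on the 3rd of every 2 months.
Next: October 2019 → 2019-10-03.
December 2019: 2019-12-03.
Next: February 2020 → 2020-02-03.

2019-10-03, 2019-12-03, 2020-02-03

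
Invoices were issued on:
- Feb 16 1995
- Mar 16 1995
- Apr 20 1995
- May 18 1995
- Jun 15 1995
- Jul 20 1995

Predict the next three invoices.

Aug 17 1995, Sep 21 1995, Oct 19 1995

All dates are Thursdays, 28, 35, 28, 28, 35 days apart.
Specifically, the 3rd Thursday of each month.
3rd Thursday of August 1995: Aug 17 1995.
3rd Thursday of September 1995: Sep 21 1995.
3rd Thursday of October 1995: Oct 19 1995.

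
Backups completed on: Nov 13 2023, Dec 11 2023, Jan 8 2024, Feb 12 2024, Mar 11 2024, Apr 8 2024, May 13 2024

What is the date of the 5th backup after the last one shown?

All dates are Mondays, 28, 28, 35, 28, 28, 35 days apart.
Specifically, the 2nd Monday of each month.
June 2024 — 2nd Monday is Jun 10 2024.
July 2024 — 2nd Monday is Jul 8 2024.
2nd Monday of August 2024: Aug 12 2024.
2nd Monday of September 2024: Sep 9 2024.
October 2024 — 2nd Monday is Oct 14 2024.

Oct 14 2024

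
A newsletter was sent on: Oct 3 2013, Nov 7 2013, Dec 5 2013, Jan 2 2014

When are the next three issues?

Feb 6 2014, Mar 6 2014, Apr 3 2014

Gaps: 35, 28, 28 days — a mix of 28 and 35. Every date is a Thursday.
Each is the 1st Thursday of its month.
1st Thursday of February 2014: Feb 6 2014.
March 2014 — 1st Thursday is Mar 6 2014.
April 2014 — 1st Thursday is Apr 3 2014.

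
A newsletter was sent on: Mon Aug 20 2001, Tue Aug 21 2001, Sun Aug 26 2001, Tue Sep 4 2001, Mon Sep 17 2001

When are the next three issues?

Thu Oct 4 2001, Thu Oct 25 2001, Mon Nov 19 2001

Gaps: 1, 5, 9, 13 days — each gap is 4 larger than the previous one.
Next gap: 17 days. Mon Sep 17 2001 + 17 days = Thu Oct 4 2001.
Next gap: 21 days. Thu Oct 4 2001 + 21 days = Thu Oct 25 2001.
Next gap: 25 days. Thu Oct 25 2001 + 25 days = Mon Nov 19 2001.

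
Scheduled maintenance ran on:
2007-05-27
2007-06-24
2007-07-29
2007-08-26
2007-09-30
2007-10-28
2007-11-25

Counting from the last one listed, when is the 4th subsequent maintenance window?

2008-03-30

Every date is a Sunday; gaps 28, 35, 28, 35, 28, 28 days.
Each is the last Sunday of its month (at least one falls on the 29th or later, ruling out '4th Sunday').
Last Sunday of December 2007: 2007-12-30.
Last Sunday of January 2008: 2008-01-27.
February 2008 ends with Sunday 2008-02-24.
Last Sunday of March 2008: 2008-03-30.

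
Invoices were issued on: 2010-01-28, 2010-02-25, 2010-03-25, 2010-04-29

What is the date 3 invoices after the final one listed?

2010-07-29

These are Thursdays with 28, 28, 35-day gaps.
Each is the final Thursday of its month — 2010-04-29 is past the 28th, so '4th Thursday' doesn't fit.
May 2010 ends with Thursday 2010-05-27.
June 2010 ends with Thursday 2010-06-24.
July 2010 ends with Thursday 2010-07-29.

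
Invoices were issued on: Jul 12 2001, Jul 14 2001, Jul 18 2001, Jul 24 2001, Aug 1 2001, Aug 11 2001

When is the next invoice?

Aug 23 2001

Gaps: 2, 4, 6, 8, 10 days — each gap is 2 larger than the previous one.
Next gap: 12 days. Aug 11 2001 + 12 days = Aug 23 2001.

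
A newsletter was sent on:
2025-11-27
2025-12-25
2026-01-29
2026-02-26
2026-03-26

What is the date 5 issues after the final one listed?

All Thursdays; the gaps (28, 35, 28, 28) vary with month length.
This is the last Thursday of each month.
Last Thursday of April 2026: 2026-04-30.
Last Thursday of May 2026: 2026-05-28.
June 2026 ends with Thursday 2026-06-25.
Last Thursday of July 2026: 2026-07-30.
Last Thursday of August 2026: 2026-08-27.

2026-08-27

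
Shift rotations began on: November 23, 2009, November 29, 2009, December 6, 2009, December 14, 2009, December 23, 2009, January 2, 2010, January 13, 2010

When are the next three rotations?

Gaps: 6, 7, 8, 9, 10, 11 days — each gap is 1 larger than the previous one.
Next gap: 12 days. January 13, 2010 + 12 days = January 25, 2010.
Next gap: 13 days. January 25, 2010 + 13 days = February 7, 2010.
Next gap: 14 days. February 7, 2010 + 14 days = February 21, 2010.

January 25, 2010; February 7, 2010; February 21, 2010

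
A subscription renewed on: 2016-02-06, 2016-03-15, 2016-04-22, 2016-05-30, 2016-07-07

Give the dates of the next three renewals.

2016-08-14, 2016-09-21, 2016-10-29

Gaps between consecutive events: 38, 38, 38, 38 days — a constant 38-day interval.
2016-07-07 + 38 days = 2016-08-14.
2016-08-14 + 38 days = 2016-09-21.
2016-09-21 + 38 days = 2016-10-29.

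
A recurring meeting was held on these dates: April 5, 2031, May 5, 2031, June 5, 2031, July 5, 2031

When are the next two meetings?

August 5, 2031; September 5, 2031

Each date is the 5th; the gaps (30, 31, 30) track the month lengths.
The rule is the 5th of each month.
August 2031: August 5, 2031.
September 2031: September 5, 2031.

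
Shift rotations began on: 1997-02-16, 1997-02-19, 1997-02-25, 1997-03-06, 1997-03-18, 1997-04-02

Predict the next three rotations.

Intervals are 3, 6, 9, 12, 15 days — an arithmetic progression with common difference 3.
Next gap: 18 days. 1997-04-02 + 18 days = 1997-04-20.
Next gap: 21 days. 1997-04-20 + 21 days = 1997-05-11.
Next gap: 24 days. 1997-05-11 + 24 days = 1997-06-04.

1997-04-20, 1997-05-11, 1997-06-04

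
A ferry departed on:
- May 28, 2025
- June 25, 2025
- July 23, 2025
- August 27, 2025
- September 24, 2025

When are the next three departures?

October 22, 2025; November 26, 2025; December 24, 2025

These are Wednesdays at 28- or 35-day spacing (28, 28, 35, 28).
The pattern: 4th Wednesday of the month.
4th Wednesday of October 2025: October 22, 2025.
November 2025 — 4th Wednesday is November 26, 2025.
December 2025 — 4th Wednesday is December 24, 2025.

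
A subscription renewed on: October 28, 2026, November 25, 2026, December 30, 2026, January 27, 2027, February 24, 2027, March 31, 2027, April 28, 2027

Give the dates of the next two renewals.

May 26, 2027; June 30, 2027

Every date is a Wednesday; gaps 28, 35, 28, 28, 35, 28 days.
Each is the last Wednesday of its month (at least one falls on the 29th or later, ruling out '4th Wednesday').
Last Wednesday of May 2027: May 26, 2027.
Last Wednesday of June 2027: June 30, 2027.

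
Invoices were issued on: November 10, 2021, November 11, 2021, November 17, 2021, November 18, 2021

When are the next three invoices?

The gap pattern 1, 6, 1 repeats every 2 events.
These are the Wednesdays and Thursdays of each week.
Next Wednesday: November 24, 2021.
Next Thursday: November 25, 2021.
Next Wednesday: December 1, 2021.

November 24, 2021; November 25, 2021; December 1, 2021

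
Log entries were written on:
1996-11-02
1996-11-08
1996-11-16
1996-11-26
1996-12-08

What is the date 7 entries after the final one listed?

1997-04-27

Intervals are 6, 8, 10, 12 days — an arithmetic progression with common difference 2.
Next gap: 14 days. 1996-12-08 + 14 days = 1996-12-22.
Next gap: 16 days. 1996-12-22 + 16 days = 1997-01-07.
Next gap: 18 days. 1997-01-07 + 18 days = 1997-01-25.
Next gap: 20 days. 1997-01-25 + 20 days = 1997-02-14.
Next gap: 22 days. 1997-02-14 + 22 days = 1997-03-08.
Next gap: 24 days. 1997-03-08 + 24 days = 1997-04-01.
Next gap: 26 days. 1997-04-01 + 26 days = 1997-04-27.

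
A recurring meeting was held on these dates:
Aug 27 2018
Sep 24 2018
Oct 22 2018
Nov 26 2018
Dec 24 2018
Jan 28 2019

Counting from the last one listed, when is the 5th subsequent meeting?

Jun 24 2019

All dates are Mondays, 28, 28, 35, 28, 35 days apart.
Specifically, the 4th Monday of each month.
4th Monday of February 2019: Feb 25 2019.
4th Monday of March 2019: Mar 25 2019.
4th Monday of April 2019: Apr 22 2019.
May 2019 — 4th Monday is May 27 2019.
June 2019 — 4th Monday is Jun 24 2019.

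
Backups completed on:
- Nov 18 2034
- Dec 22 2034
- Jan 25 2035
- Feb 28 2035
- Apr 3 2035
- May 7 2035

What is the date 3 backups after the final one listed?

Aug 17 2035

The spacing is 34, 34, 34, 34, 34 days — always 34 days.
May 7 2035 + 34 days = Jun 10 2035.
Jun 10 2035 + 34 days = Jul 14 2035.
Jul 14 2035 + 34 days = Aug 17 2035.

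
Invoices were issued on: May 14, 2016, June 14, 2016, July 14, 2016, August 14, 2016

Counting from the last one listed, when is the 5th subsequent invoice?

January 14, 2017

Gaps: 31, 30, 31 days — not constant. Every event is on the 14th of the month.
Pattern: the 14th of each month.
September 2016: September 14, 2016.
October 2016: October 14, 2016.
November 2016: November 14, 2016.
Next: December 2016 → December 14, 2016.
Next: January 2017 → January 14, 2017.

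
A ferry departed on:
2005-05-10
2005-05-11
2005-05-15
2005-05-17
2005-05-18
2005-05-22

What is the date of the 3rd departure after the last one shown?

Gaps: 1, 4, 2, 1, 4 days — not constant, but cyclic with period 3.
The events fall on every Tuesday, Wednesday and Sunday.
Next Tuesday: 2005-05-24.
The following Wednesday is 2005-05-25.
The following Sunday is 2005-05-29.

2005-05-29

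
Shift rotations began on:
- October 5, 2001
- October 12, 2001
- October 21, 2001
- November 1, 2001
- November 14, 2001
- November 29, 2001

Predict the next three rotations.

December 16, 2001; January 4, 2002; January 25, 2002

Intervals are 7, 9, 11, 13, 15 days — an arithmetic progression with common difference 2.
Next gap: 17 days. November 29, 2001 + 17 days = December 16, 2001.
Next gap: 19 days. December 16, 2001 + 19 days = January 4, 2002.
Next gap: 21 days. January 4, 2002 + 21 days = January 25, 2002.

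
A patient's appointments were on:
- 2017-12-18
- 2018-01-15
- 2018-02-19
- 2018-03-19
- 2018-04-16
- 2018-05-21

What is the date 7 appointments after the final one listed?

These are Mondays at 28- or 35-day spacing (28, 35, 28, 28, 35).
The pattern: 3rd Monday of the month.
June 2018 — 3rd Monday is 2018-06-18.
3rd Monday of July 2018: 2018-07-16.
3rd Monday of August 2018: 2018-08-20.
September 2018 — 3rd Monday is 2018-09-17.
3rd Monday of October 2018: 2018-10-15.
November 2018 — 3rd Monday is 2018-11-19.
3rd Monday of December 2018: 2018-12-17.

2018-12-17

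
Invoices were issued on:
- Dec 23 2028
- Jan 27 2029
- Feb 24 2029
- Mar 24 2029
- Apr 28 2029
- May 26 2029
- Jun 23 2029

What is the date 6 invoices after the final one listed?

Dec 22 2029

These are Saturdays at 28- or 35-day spacing (35, 28, 28, 35, 28, 28).
The pattern: 4th Saturday of the month.
4th Saturday of July 2029: Jul 28 2029.
4th Saturday of August 2029: Aug 25 2029.
4th Saturday of September 2029: Sep 22 2029.
October 2029 — 4th Saturday is Oct 27 2029.
November 2029 — 4th Saturday is Nov 24 2029.
4th Saturday of December 2029: Dec 22 2029.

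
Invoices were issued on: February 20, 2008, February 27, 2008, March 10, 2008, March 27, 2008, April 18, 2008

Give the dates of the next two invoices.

May 15, 2008; June 16, 2008

The spacing grows by 5 each time: 7, 12, 17, 22 days.
Next gap: 27 days. April 18, 2008 + 27 days = May 15, 2008.
Next gap: 32 days. May 15, 2008 + 32 days = June 16, 2008.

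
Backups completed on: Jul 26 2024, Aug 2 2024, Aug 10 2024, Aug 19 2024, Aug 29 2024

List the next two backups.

The spacing grows by 1 each time: 7, 8, 9, 10 days.
Next gap: 11 days. Aug 29 2024 + 11 days = Sep 9 2024.
Next gap: 12 days. Sep 9 2024 + 12 days = Sep 21 2024.

Sep 9 2024, Sep 21 2024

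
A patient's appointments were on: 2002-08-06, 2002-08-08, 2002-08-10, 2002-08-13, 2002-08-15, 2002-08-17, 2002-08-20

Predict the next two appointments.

Gaps: 2, 2, 3, 2, 2, 3 days — not constant, but cyclic with period 3.
The events fall on every Tuesday, Thursday and Saturday.
The following Thursday is 2002-08-22.
The following Saturday is 2002-08-24.

2002-08-22, 2002-08-24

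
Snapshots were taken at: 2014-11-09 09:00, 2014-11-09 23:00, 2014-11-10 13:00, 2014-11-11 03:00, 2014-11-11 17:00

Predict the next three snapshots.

Spacing: 14, 14, 14, 14 h — constant 14 h.
2014-11-11 17:00 + 14 h = 2014-11-12 07:00.
2014-11-12 07:00 + 14 h = 2014-11-12 21:00.
2014-11-12 21:00 + 14 h = 2014-11-13 11:00.

2014-11-12 07:00, 2014-11-12 21:00, 2014-11-13 11:00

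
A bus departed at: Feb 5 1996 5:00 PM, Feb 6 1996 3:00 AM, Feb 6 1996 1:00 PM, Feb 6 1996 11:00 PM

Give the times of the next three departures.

Feb 7 1996 9:00 AM, Feb 7 1996 7:00 PM, Feb 8 1996 5:00 AM

Spacing: 10, 10, 10 h — constant 10 h.
Feb 6 1996 11:00 PM + 10 h = Feb 7 1996 9:00 AM.
Feb 7 1996 9:00 AM + 10 h = Feb 7 1996 7:00 PM.
Feb 7 1996 7:00 PM + 10 h = Feb 8 1996 5:00 AM.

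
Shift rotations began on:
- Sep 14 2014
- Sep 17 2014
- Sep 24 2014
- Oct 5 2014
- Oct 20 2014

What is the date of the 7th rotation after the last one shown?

The spacing grows by 4 each time: 3, 7, 11, 15 days.
Next gap: 19 days. Oct 20 2014 + 19 days = Nov 8 2014.
Next gap: 23 days. Nov 8 2014 + 23 days = Dec 1 2014.
Next gap: 27 days. Dec 1 2014 + 27 days = Dec 28 2014.
Next gap: 31 days. Dec 28 2014 + 31 days = Jan 28 2015.
Next gap: 35 days. Jan 28 2015 + 35 days = Mar 4 2015.
Next gap: 39 days. Mar 4 2015 + 39 days = Apr 12 2015.
Next gap: 43 days. Apr 12 2015 + 43 days = May 25 2015.

May 25 2015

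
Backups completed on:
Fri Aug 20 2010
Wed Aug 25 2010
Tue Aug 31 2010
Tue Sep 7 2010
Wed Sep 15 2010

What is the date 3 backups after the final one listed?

Fri Oct 15 2010

Gaps: 5, 6, 7, 8 days — each gap is 1 larger than the previous one.
Next gap: 9 days. Wed Sep 15 2010 + 9 days = Fri Sep 24 2010.
Next gap: 10 days. Fri Sep 24 2010 + 10 days = Mon Oct 4 2010.
Next gap: 11 days. Mon Oct 4 2010 + 11 days = Fri Oct 15 2010.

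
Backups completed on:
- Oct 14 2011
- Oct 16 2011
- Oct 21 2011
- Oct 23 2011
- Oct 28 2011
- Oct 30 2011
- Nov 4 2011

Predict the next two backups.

The gap pattern 2, 5, 2, 5, 2, 5 repeats every 2 events.
These are the Fridays and Sundays of each week.
Next Sunday: Nov 6 2011.
The following Friday is Nov 11 2011.

Nov 6 2011, Nov 11 2011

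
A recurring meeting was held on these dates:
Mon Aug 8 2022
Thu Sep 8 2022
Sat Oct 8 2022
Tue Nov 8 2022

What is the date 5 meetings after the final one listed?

Sat Apr 8 2023

The day-of-month is always 8 (31, 30, 31 days between events).
So this recurs on the 8th of each month.
Next: December 2022 → Thu Dec 8 2022.
Next: January 2023 → Sun Jan 8 2023.
February 2023: Wed Feb 8 2023.
March 2023: Wed Mar 8 2023.
April 2023: Sat Apr 8 2023.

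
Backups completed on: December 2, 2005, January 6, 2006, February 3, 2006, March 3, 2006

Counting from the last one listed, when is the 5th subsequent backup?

All dates are Fridays, 35, 28, 28 days apart.
Specifically, the 1st Friday of each month.
1st Friday of April 2006: April 7, 2006.
May 2006 — 1st Friday is May 5, 2006.
1st Friday of June 2006: June 2, 2006.
July 2006 — 1st Friday is July 7, 2006.
1st Friday of August 2006: August 4, 2006.

August 4, 2006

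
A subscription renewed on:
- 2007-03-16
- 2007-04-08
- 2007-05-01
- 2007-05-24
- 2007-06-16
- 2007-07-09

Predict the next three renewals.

2007-08-01, 2007-08-24, 2007-09-16

Gaps between consecutive events: 23, 23, 23, 23, 23 days — a constant 23-day interval.
2007-07-09 + 23 days = 2007-08-01.
2007-08-01 + 23 days = 2007-08-24.
2007-08-24 + 23 days = 2007-09-16.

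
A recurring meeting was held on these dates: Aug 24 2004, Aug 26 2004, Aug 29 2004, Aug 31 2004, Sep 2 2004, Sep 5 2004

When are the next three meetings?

Sep 7 2004, Sep 9 2004, Sep 12 2004

Gaps: 2, 3, 2, 2, 3 days — not constant, but cyclic with period 3.
The events fall on every Tuesday, Thursday and Sunday.
The following Tuesday is Sep 7 2004.
The following Thursday is Sep 9 2004.
Next Sunday: Sep 12 2004.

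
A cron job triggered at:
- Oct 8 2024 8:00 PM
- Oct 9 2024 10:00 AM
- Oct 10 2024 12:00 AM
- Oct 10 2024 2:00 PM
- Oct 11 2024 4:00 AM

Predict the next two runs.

Oct 11 2024 6:00 PM, Oct 12 2024 8:00 AM

Spacing: 14, 14, 14, 14 h — constant 14 h.
Oct 11 2024 4:00 AM + 14 h = Oct 11 2024 6:00 PM.
Oct 11 2024 6:00 PM + 14 h = Oct 12 2024 8:00 AM.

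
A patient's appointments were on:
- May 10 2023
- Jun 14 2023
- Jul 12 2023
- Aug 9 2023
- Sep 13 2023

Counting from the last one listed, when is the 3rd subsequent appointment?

Gaps: 35, 28, 28, 35 days — a mix of 28 and 35. Every date is a Wednesday.
Each is the 2nd Wednesday of its month.
2nd Wednesday of October 2023: Oct 11 2023.
2nd Wednesday of November 2023: Nov 8 2023.
December 2023 — 2nd Wednesday is Dec 13 2023.

Dec 13 2023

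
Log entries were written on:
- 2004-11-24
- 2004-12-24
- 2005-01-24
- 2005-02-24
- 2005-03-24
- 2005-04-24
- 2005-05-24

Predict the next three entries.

The day-of-month is always 24 (30, 31, 31, 28, 31, 30 days between events).
So this recurs on the 24th of each month.
June 2005: 2005-06-24.
Next: July 2005 → 2005-07-24.
Next: August 2005 → 2005-08-24.

2005-06-24, 2005-07-24, 2005-08-24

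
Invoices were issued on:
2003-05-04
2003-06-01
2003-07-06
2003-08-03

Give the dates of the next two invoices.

2003-09-07, 2003-10-05

Gaps: 28, 35, 28 days — a mix of 28 and 35. Every date is a Sunday.
Each is the 1st Sunday of its month.
September 2003 — 1st Sunday is 2003-09-07.
1st Sunday of October 2003: 2003-10-05.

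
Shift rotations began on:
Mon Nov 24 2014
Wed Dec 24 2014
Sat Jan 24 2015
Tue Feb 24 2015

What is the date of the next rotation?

The day-of-month is always 24 (30, 31, 31 days between events).
So this recurs on the 24th of each month.
March 2015: Tue Mar 24 2015.

Tue Mar 24 2015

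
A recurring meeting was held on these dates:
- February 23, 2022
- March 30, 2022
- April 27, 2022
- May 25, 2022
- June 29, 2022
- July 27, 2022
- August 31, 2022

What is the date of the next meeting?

September 28, 2022

These are Wednesdays with 35, 28, 28, 35, 28, 35-day gaps.
Each is the final Wednesday of its month — March 30, 2022 is past the 28th, so '4th Wednesday' doesn't fit.
Last Wednesday of September 2022: September 28, 2022.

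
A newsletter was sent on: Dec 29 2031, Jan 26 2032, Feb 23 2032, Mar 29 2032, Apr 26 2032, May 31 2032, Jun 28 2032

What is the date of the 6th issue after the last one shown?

All Mondays; the gaps (28, 28, 35, 28, 35, 28) vary with month length.
This is the last Monday of each month.
July 2032 ends with Monday Jul 26 2032.
Last Monday of August 2032: Aug 30 2032.
September 2032 ends with Monday Sep 27 2032.
Last Monday of October 2032: Oct 25 2032.
Last Monday of November 2032: Nov 29 2032.
Last Monday of December 2032: Dec 27 2032.

Dec 27 2032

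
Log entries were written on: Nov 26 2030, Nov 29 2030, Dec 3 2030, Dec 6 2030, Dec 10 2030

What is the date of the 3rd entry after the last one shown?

Every event lands on a Tuesday or Friday (gaps cycle 3, 4, 3, 4).
So the schedule is: every Tuesday and Friday.
Next Friday: Dec 13 2030.
The following Tuesday is Dec 17 2030.
The following Friday is Dec 20 2030.

Dec 20 2030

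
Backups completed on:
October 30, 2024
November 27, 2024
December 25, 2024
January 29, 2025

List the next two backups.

These are Wednesdays with 28, 28, 35-day gaps.
Each is the final Wednesday of its month — October 30, 2024 is past the 28th, so '4th Wednesday' doesn't fit.
Last Wednesday of February 2025: February 26, 2025.
Last Wednesday of March 2025: March 26, 2025.

February 26, 2025; March 26, 2025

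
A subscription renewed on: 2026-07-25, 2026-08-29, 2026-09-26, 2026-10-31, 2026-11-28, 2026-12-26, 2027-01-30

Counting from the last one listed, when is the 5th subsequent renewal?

Every date is a Saturday; gaps 35, 28, 35, 28, 28, 35 days.
Each is the last Saturday of its month (at least one falls on the 29th or later, ruling out '4th Saturday').
Last Saturday of February 2027: 2027-02-27.
March 2027 ends with Saturday 2027-03-27.
Last Saturday of April 2027: 2027-04-24.
Last Saturday of May 2027: 2027-05-29.
Last Saturday of June 2027: 2027-06-26.

2027-06-26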